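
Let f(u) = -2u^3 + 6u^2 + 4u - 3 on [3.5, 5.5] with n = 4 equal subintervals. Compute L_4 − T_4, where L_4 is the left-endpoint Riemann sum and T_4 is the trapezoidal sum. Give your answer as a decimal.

32.75

L_4 = -74.5.
T_4 = -107.25.
L_4 − T_4 = 32.75.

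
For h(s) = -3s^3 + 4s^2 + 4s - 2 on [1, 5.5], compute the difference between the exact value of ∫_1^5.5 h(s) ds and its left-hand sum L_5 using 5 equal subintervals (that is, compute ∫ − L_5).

Exact integral: ∫_1^5.5 h(s) ds = -415.546875.
L_5 = -268.38.
Error = -415.546875 − (-268.38) = -147.166875.

-147.166875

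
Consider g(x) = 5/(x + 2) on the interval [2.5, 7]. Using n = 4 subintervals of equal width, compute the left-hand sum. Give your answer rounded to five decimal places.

3.79762

Δx = (7 − 2.5)/4 = 1.125.
Left endpoints: 2.5, 3.625, 4.75, 5.875.
g(2.5) = 10/9, g(3.625) = 8/9, g(4.75) = 20/27, g(5.875) = 40/63.
Sum = Δx · [g(2.5) + g(3.625) + g(4.75) + g(5.875)].
Sum ≈ 3.79762.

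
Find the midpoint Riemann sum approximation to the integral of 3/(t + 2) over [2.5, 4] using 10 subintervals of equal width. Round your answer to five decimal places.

Δt = (4 − 2.5)/10 = 0.15.
Midpoints: 2.575, 2.725, 2.875, 3.025, 3.175, 3.325, 3.475, 3.625, 3.775, 3.925.
f(2.575) = 40/61, f(2.725) = 40/63, f(2.875) = 8/13, f(3.025) = 40/67, f(3.175) = 40/69, f(3.325) = 40/71, f(3.475) = 40/73, f(3.625) = 8/15, f(3.775) = 40/77, f(3.925) = 40/79.
Sum = Δt · [f(2.575) + f(2.725) + f(2.875) + ...].
Sum ≈ 0.86299.

0.86299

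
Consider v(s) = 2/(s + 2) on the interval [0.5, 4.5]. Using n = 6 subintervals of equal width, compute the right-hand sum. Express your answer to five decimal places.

Δs = (4.5 − 0.5)/6 = 2/3.
Right endpoints: 7/6, 11/6, 2.5, 19/6, 23/6, 4.5.
v(7/6) = 12/19, v(11/6) = 12/23, v(2.5) = 4/9, v(19/6) = 12/31, v(23/6) = 12/35, v(4.5) = 4/13.
Sum = Δs · [v(7/6) + v(11/6) + v(2.5) + ...].
Sum ≈ 1.75694.

1.75694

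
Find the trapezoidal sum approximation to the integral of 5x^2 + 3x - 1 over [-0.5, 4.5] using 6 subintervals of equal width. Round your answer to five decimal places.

Δx = (4.5 − (-0.5))/6 = 5/6.
f(-0.5) = -1.25, f(1/3) = 5/9, f(7/6) = 335/36, f(2) = 25, f(17/6) = 1715/36, f(11/3) = 695/9, f(4.5) = 113.75.
T_6 = (Δx/2)·[f(x_0) + 2f(x_1) + ... + 2f(x_{5}) + f(x_6)].
Sum ≈ 179.97685.

179.97685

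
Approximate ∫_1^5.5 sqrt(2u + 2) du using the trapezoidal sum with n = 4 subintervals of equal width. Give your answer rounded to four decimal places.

Δu = (5.5 − 1)/4 = 1.125.
f(1) ≈ 2.0000, f(2.125) ≈ 2.5000, f(3.25) ≈ 2.9155, f(4.375) ≈ 3.2787, f(5.5) ≈ 3.6056.
T_4 = (Δu/2)·[f(u_0) + 2f(u_1) + 2f(u_2) + 2f(u_3) + f(u_4)].
Sum ≈ 12.9341.

12.9341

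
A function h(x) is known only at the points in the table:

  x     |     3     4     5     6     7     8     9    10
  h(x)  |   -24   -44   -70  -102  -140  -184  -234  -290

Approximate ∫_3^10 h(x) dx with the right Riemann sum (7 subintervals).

Δx = 1.
Sum = 1·[(-44) + (-70) + (-102) + (-140) + (-184) + (-234) + (-290)] = -1064.

-1064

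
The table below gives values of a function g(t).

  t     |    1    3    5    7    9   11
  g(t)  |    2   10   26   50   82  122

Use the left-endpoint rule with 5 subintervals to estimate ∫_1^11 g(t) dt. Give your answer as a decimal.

340

Δt = 2.
Sum = 2·[2 + 10 + 26 + 50 + 82] = 340.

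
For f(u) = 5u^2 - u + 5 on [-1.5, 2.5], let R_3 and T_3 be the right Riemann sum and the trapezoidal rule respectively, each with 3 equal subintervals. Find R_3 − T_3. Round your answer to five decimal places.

R_3 ≈ 66.2592593.
T_3 ≈ 55.5925926.
R_3 − T_3 ≈ 10.66667.

10.66667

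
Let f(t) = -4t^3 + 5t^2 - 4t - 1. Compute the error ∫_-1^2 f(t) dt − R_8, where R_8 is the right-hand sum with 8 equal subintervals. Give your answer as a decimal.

Exact integral: ∫_-1^2 f(t) dt = -9.
R_8 = -15.2578125.
Error = -9 − (-15.2578125) = 6.2578125.

6.2578125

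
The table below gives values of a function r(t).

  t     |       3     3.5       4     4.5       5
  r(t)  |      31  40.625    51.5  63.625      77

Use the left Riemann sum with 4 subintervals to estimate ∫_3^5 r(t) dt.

93.375

Δt = 0.5.
Sum = 0.5·[31 + 40.625 + 51.5 + 63.625] = 93.375.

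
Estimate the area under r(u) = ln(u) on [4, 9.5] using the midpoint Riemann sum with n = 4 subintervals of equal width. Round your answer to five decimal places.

10.35338

Δu = (9.5 − 4)/4 = 1.375.
Midpoints: 4.6875, 6.0625, 7.4375, 8.8125.
r(4.6875) ≈ 1.54490, r(6.0625) ≈ 1.80212, r(7.4375) ≈ 2.00653, r(8.8125) ≈ 2.17617.
Sum = Δu · [r(4.6875) + r(6.0625) + r(7.4375) + r(8.8125)].
Sum ≈ 10.35338.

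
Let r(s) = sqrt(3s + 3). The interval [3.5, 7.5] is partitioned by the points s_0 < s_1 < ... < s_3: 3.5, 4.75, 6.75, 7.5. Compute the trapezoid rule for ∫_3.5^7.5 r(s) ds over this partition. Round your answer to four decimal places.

Subinterval widths: 1.25, 2, 0.75.
r(3.5) ≈ 3.6742, r(4.75) ≈ 4.1533, r(6.75) ≈ 4.8218, r(7.5) ≈ 5.0498.
On each subinterval the trapezoid contributes (Δs_i/2)·[r(s_{i-1}) + r(s_i)].
Sum ≈ 17.5692.

17.5692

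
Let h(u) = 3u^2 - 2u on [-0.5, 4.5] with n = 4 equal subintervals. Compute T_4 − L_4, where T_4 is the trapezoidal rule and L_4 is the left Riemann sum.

31.25

T_4 = 75.15625.
L_4 = 43.90625.
T_4 − L_4 = 31.25.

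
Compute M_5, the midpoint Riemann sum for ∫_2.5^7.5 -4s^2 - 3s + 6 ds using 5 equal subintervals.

-585

Δs = (7.5 − 2.5)/5 = 1.
Midpoints: 3, 4, 5, 6, 7.
f(3) = -39, f(4) = -70, f(5) = -109, f(6) = -156, f(7) = -211.
Sum = Δs · [f(3) + f(4) + f(5) + f(6) + f(7)].
Sum = -585.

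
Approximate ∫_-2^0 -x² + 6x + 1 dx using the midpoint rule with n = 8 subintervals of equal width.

Δx = (0 − (-2))/8 = 0.25.
Midpoints: -1.875, -1.625, -1.375, -1.125, -0.875, -0.625, -0.375, -0.125.
f(-1.875) = -13.765625, f(-1.625) = -11.390625, f(-1.375) = -9.140625, f(-1.125) = -7.015625, f(-0.875) = -5.015625, f(-0.625) = -3.140625, f(-0.375) = -1.390625, f(-0.125) = 0.234375.
Sum = Δx · [f(-1.875) + f(-1.625) + f(-1.375) + ...].
Sum = -12.65625.

-12.65625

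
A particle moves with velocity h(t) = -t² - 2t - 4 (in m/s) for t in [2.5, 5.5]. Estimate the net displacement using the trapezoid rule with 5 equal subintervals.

Δt = (5.5 − 2.5)/5 = 0.6.
h(2.5) = -15.25, h(3.1) = -19.81, h(3.7) = -25.09, h(4.3) = -31.09, h(4.9) = -37.81, h(5.5) = -45.25.
T_5 = (Δt/2)·[h(t_0) + 2h(t_1) + ... + 2h(t_{4}) + h(t_5)].
Sum = -86.43.

-86.43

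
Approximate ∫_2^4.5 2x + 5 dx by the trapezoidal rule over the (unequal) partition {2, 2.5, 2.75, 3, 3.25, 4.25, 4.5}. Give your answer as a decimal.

28.75

Subinterval widths: 0.5, 0.25, 0.25, 0.25, 1, 0.25.
f(2) = 9, f(2.5) = 10, f(2.75) = 10.5, f(3) = 11, f(3.25) = 11.5, f(4.25) = 13.5, f(4.5) = 14.
On each subinterval the trapezoid contributes (Δx_i/2)·[f(x_{i-1}) + f(x_i)].
Sum = 28.75.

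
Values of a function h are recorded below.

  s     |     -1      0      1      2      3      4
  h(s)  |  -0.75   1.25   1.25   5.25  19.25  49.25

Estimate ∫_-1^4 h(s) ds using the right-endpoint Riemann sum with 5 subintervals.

Δs = 1.
Sum = 1·[1.25 + 1.25 + 5.25 + 19.25 + 49.25] = 76.25.

76.25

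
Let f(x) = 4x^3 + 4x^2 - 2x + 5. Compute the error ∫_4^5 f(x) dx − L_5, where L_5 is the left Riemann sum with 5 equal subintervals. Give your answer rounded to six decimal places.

Exact integral: ∫_4^5 f(x) dx ≈ 446.33333333.
L_5 = 418.92.
Error ≈ 446.33333333 − 418.92 ≈ 27.413333.

27.413333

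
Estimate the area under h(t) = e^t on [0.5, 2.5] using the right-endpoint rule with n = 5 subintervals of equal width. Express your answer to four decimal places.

12.7806

Δt = (2.5 − 0.5)/5 = 0.4.
Right endpoints: 0.9, 1.3, 1.7, 2.1, 2.5.
h(0.9) ≈ 2.4596, h(1.3) ≈ 3.6693, h(1.7) ≈ 5.4739, h(2.1) ≈ 8.1662, h(2.5) ≈ 12.1825.
Sum = Δt · [h(0.9) + h(1.3) + h(1.7) + h(2.1) + h(2.5)].
Sum ≈ 12.7806.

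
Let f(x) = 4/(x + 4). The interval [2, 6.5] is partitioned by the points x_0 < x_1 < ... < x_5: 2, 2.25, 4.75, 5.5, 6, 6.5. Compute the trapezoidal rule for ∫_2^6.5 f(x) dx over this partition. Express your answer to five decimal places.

Subinterval widths: 0.25, 2.5, 0.75, 0.5, 0.5.
f(2) = 2/3, f(2.25) = 0.64, f(4.75) = 16/35, f(5.5) = 8/19, f(6) = 0.4, f(6.5) = 8/21.
On each subinterval the trapezoid contributes (Δx_i/2)·[f(x_{i-1}) + f(x_i)].
Sum ≈ 2.26459.

2.26459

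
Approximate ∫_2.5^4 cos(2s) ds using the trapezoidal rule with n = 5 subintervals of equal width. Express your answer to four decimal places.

Δs = (4 − 2.5)/5 = 0.3.
f(2.5) ≈ 0.2837, f(2.8) ≈ 0.7756, f(3.1) ≈ 0.9965, f(3.4) ≈ 0.8694, f(3.7) ≈ 0.4385, f(4) ≈ -0.1455.
T_5 = (Δs/2)·[f(s_0) + 2f(s_1) + ... + 2f(s_{4}) + f(s_5)].
Sum ≈ 0.9447.

0.9447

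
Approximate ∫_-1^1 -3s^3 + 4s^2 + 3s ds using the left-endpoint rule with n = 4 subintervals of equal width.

Δs = (1 − (-1))/4 = 0.5.
Left endpoints: -1, -0.5, 0, 0.5.
f(-1) = 4, f(-0.5) = -0.125, f(0) = 0, f(0.5) = 2.125.
Sum = Δs · [f(-1) + f(-0.5) + f(0) + f(0.5)].
Sum = 3.

3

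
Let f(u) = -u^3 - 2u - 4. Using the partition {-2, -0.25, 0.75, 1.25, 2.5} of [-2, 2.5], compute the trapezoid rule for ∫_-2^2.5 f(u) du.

-25.01953125

Subinterval widths: 1.75, 1, 0.5, 1.25.
f(-2) = 8, f(-0.25) = -3.484375, f(0.75) = -5.921875, f(1.25) = -8.453125, f(2.5) = -24.625.
On each subinterval the trapezoid contributes (Δu_i/2)·[f(u_{i-1}) + f(u_i)].
Sum = -25.01953125.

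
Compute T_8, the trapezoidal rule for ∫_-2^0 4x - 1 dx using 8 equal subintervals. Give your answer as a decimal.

Δx = (0 − (-2))/8 = 0.25.
f(-2) = -9, f(-1.75) = -8, f(-1.5) = -7, f(-1.25) = -6, f(-1) = -5, f(-0.75) = -4, f(-0.5) = -3, f(-0.25) = -2, f(0) = -1.
T_8 = (Δx/2)·[f(x_0) + 2f(x_1) + ... + 2f(x_{7}) + f(x_8)].
Sum = -10.

-10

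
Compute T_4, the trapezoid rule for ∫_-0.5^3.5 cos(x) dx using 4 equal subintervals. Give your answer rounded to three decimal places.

Δx = (3.5 − (-0.5))/4 = 1.
f(-0.5) ≈ 0.878, f(0.5) ≈ 0.878, f(1.5) ≈ 0.071, f(2.5) ≈ -0.801, f(3.5) ≈ -0.936.
T_4 = (Δx/2)·[f(x_0) + 2f(x_1) + 2f(x_2) + 2f(x_3) + f(x_4)].
Sum ≈ 0.118.

0.118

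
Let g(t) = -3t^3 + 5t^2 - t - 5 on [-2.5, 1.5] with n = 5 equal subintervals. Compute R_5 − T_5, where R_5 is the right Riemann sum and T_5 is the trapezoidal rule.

-32.4

R_5 = 10.82.
T_5 = 43.22.
R_5 − T_5 = -32.4.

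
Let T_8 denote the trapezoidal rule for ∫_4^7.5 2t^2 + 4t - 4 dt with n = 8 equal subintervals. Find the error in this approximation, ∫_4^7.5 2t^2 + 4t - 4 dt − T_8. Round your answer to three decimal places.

Exact integral: ∫_4^7.5 f(t) dt ≈ 305.08333.
T_8 ≈ 305.30664.
Error ≈ 305.08333 − 305.30664 ≈ -0.223.

-0.223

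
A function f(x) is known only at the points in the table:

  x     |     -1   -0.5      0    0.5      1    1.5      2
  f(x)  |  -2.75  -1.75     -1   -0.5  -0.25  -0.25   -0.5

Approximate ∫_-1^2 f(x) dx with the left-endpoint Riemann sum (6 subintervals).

Δx = 0.5.
Sum = 0.5·[(-2.75) + (-1.75) + (-1) + (-0.5) + (-0.25) + (-0.25)] = -3.25.

-3.25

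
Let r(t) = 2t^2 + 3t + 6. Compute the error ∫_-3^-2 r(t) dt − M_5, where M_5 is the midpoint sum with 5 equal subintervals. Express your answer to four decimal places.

0.0067

Exact integral: ∫_-3^-2 r(t) dt ≈ 11.166667.
M_5 = 11.16.
Error ≈ 11.166667 − 11.16 ≈ 0.0067.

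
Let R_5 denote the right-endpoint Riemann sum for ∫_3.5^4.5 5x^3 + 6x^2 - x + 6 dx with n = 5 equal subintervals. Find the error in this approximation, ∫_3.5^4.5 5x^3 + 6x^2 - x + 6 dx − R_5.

-29.265

Exact integral: ∫_3.5^4.5 f(x) dx = 423.5.
R_5 = 452.765.
Error = 423.5 − 452.765 = -29.265.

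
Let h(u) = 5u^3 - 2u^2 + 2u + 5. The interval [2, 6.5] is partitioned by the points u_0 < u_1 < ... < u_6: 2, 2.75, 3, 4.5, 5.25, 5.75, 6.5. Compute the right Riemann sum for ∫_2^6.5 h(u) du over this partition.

Subinterval widths: 0.75, 0.25, 1.5, 0.75, 0.5, 0.75.
Right endpoints: 2.75, 3, 4.5, 5.25, 5.75, 6.5.
h(2.75) = 99.359375, h(3) = 128, h(4.5) = 429.125, h(5.25) = 683.890625, h(5.75) = 900.921875, h(6.5) = 1306.625.
Sum = Σ Δu_i · h(u_i).
Sum = 2693.5546875.

2693.5546875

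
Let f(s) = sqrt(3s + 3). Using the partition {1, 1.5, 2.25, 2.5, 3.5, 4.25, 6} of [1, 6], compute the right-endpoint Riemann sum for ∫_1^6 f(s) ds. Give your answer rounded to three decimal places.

Subinterval widths: 0.5, 0.75, 0.25, 1, 0.75, 1.75.
Right endpoints: 1.5, 2.25, 2.5, 3.5, 4.25, 6.
f(1.5) ≈ 2.739, f(2.25) ≈ 3.122, f(2.5) ≈ 3.240, f(3.5) ≈ 3.674, f(4.25) ≈ 3.969, f(6) ≈ 4.583.
Sum = Σ Δs_i · f(s_i).
Sum ≈ 19.191.

19.191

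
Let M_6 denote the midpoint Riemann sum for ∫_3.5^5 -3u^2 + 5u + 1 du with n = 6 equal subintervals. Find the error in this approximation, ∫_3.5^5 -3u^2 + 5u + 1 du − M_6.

-0.0234375

Exact integral: ∫_3.5^5 f(u) du = -48.75.
M_6 = -48.7265625.
Error = -48.75 − (-48.7265625) = -0.0234375.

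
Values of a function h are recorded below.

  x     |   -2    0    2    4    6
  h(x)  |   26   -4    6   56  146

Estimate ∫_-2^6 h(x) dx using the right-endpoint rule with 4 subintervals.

408

Δx = 2.
Sum = 2·[(-4) + 6 + 56 + 146] = 408.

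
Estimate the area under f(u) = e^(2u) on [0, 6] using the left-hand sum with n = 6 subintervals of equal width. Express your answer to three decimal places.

25473.840

Δu = (6 − 0)/6 = 1.
Left endpoints: 0, 1, 2, 3, 4, 5.
f(0) ≈ 1.000, f(1) ≈ 7.389, f(2) ≈ 54.598, f(3) ≈ 403.429, f(4) ≈ 2980.958, f(5) ≈ 22026.466.
Sum = Δu · [f(0) + f(1) + f(2) + ...].
Sum ≈ 25473.840.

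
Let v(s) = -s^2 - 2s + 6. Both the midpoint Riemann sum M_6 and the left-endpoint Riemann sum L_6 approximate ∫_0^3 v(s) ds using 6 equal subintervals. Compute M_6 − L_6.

M_6 = 0.0625.
L_6 = 3.625.
M_6 − L_6 = -3.5625.

-3.5625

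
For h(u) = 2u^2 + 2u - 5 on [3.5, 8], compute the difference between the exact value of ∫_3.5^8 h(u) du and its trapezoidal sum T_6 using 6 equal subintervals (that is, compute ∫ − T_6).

-0.84375

Exact integral: ∫_3.5^8 h(u) du = 342.
T_6 = 342.84375.
Error = 342 − 342.84375 = -0.84375.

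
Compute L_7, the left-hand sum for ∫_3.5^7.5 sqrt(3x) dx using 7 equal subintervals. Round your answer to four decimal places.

Δx = (7.5 − 3.5)/7 = 4/7.
Left endpoints: 3.5, 57/14, 65/14, 73/14, 81/14, 89/14, 97/14.
f(3.5) ≈ 3.2404, f(57/14) ≈ 3.4949, f(65/14) ≈ 3.7321, f(73/14) ≈ 3.9551, f(81/14) ≈ 4.1662, f(89/14) ≈ 4.3671, f(97/14) ≈ 4.5591.
Sum = Δx · [f(3.5) + f(57/14) + f(65/14) + ...].
Sum ≈ 15.7228.

15.7228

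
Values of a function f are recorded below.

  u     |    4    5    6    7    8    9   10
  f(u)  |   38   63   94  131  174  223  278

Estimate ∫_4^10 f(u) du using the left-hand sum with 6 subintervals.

Δu = 1.
Sum = 1·[38 + 63 + 94 + 131 + 174 + 223] = 723.

723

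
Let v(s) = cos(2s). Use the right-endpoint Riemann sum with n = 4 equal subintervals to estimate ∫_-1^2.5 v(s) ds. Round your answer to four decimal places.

Δs = (2.5 − (-1))/4 = 0.875.
Right endpoints: -0.125, 0.75, 1.625, 2.5.
v(-0.125) ≈ 0.9689, v(0.75) ≈ 0.0707, v(1.625) ≈ -0.9941, v(2.5) ≈ 0.2837.
Sum = Δs · [v(-0.125) + v(0.75) + v(1.625) + v(2.5)].
Sum ≈ 0.2880.

0.2880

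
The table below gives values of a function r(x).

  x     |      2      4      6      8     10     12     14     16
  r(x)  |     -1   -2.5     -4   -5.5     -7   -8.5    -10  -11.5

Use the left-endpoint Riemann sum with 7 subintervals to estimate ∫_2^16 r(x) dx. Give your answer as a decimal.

-77

Δx = 2.
Sum = 2·[(-1) + (-2.5) + (-4) + (-5.5) + (-7) + (-8.5) + (-10)] = -77.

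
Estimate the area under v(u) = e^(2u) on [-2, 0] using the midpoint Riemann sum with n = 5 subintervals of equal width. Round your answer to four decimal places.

Δu = (0 − (-2))/5 = 0.4.
Midpoints: -1.8, -1.4, -1, -0.6, -0.2.
v(-1.8) ≈ 0.0273, v(-1.4) ≈ 0.0608, v(-1) ≈ 0.1353, v(-0.6) ≈ 0.3012, v(-0.2) ≈ 0.6703.
Sum = Δu · [v(-1.8) + v(-1.4) + v(-1) + v(-0.6) + v(-0.2)].
Sum ≈ 0.4780.

0.4780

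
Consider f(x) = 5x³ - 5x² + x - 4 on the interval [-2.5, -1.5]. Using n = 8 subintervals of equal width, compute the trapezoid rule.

-69.0078125

Δx = (-1.5 − (-2.5))/8 = 0.125.
f(-2.5) = -115.875, f(-2.375) = -51999/512, f(-2.25) = -88.515625, f(-2.125) = -39261/512, f(-2) = -66, f(-1.875) = -28883/512, f(-1.75) = -47.859375, f(-1.625) = -20625/512, f(-1.5) = -33.625.
T_8 = (Δx/2)·[f(x_0) + 2f(x_1) + ... + 2f(x_{7}) + f(x_8)].
Sum = -69.0078125.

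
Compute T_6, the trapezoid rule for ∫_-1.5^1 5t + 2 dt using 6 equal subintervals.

Δt = (1 − (-1.5))/6 = 5/12.
f(-1.5) = -5.5, f(-13/12) = -41/12, f(-2/3) = -4/3, f(-0.25) = 0.75, f(1/6) = 17/6, f(7/12) = 59/12, f(1) = 7.
T_6 = (Δt/2)·[f(t_0) + 2f(t_1) + ... + 2f(t_{5}) + f(t_6)].
Sum = 1.875.

1.875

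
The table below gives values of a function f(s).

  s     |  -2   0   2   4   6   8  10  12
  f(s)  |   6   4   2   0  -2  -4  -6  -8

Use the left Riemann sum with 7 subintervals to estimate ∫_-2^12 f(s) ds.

0

Δs = 2.
Sum = 2·[6 + 4 + 2 + 0 + (-2) + (-4) + (-6)] = 0.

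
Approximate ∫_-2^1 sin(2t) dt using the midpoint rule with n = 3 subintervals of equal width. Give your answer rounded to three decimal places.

-0.141

Δt = (1 − (-2))/3 = 1.
Midpoints: -1.5, -0.5, 0.5.
f(-1.5) ≈ -0.141, f(-0.5) ≈ -0.841, f(0.5) ≈ 0.841.
Sum = Δt · [f(-1.5) + f(-0.5) + f(0.5)].
Sum ≈ -0.141.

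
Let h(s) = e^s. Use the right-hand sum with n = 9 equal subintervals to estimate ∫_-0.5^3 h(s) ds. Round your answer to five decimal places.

23.51147

Δs = (3 − (-0.5))/9 = 7/18.
Right endpoints: -1/9, 5/18, 2/3, 19/18, 13/9, 11/6, 20/9, 47/18, 3.
h(-1/9) ≈ 0.89484, h(5/18) ≈ 1.32019, h(2/3) ≈ 1.94773, h(19/18) ≈ 2.87357, h(13/9) ≈ 4.23950, h(11/6) ≈ 6.25470, h(20/9) ≈ 9.22781, h(47/18) ≈ 13.61417, h(3) ≈ 20.08554.
Sum = Δs · [h(-1/9) + h(5/18) + h(2/3) + ...].
Sum ≈ 23.51147.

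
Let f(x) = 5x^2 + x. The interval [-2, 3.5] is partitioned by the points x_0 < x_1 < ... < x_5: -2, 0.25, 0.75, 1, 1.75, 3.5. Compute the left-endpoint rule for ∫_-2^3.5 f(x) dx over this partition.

76.03125

Subinterval widths: 2.25, 0.5, 0.25, 0.75, 1.75.
Left endpoints: -2, 0.25, 0.75, 1, 1.75.
f(-2) = 18, f(0.25) = 0.5625, f(0.75) = 3.5625, f(1) = 6, f(1.75) = 17.0625.
Sum = Σ Δx_i · f(x_i).
Sum = 76.03125.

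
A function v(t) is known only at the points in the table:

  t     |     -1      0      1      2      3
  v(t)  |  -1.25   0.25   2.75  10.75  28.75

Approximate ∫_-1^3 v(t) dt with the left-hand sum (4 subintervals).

Δt = 1.
Sum = 1·[(-1.25) + 0.25 + 2.75 + 10.75] = 12.5.

12.5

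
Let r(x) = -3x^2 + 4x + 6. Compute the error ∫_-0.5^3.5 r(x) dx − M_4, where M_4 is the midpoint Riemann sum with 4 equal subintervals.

Exact integral: ∫_-0.5^3.5 r(x) dx = 5.
M_4 = 6.
Error = 5 − 6 = -1.

-1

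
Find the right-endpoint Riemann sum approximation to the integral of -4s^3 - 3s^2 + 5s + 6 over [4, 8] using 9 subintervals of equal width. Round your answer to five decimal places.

-4579.65432

Δs = (8 − 4)/9 = 4/9.
Right endpoints: 40/9, 44/9, 16/3, 52/9, 56/9, 20/3, 64/9, 68/9, 8.
f(40/9) = -278626/729, f(44/9) = -370814/729, f(16/3) = -17806/27, f(52/9) = -610006/729, f(56/9) = -760082/729, f(20/3) = -34538/27, f(64/9) = -1128874/729, f(68/9) = -1350662/729, f(8) = -2194.
Sum = Δs · [f(40/9) + f(44/9) + f(16/3) + ...].
Sum ≈ -4579.65432.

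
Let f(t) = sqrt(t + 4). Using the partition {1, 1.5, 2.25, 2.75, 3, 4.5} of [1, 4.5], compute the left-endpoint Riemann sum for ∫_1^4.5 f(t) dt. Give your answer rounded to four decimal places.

Subinterval widths: 0.5, 0.75, 0.5, 0.25, 1.5.
Left endpoints: 1, 1.5, 2.25, 2.75, 3.
f(1) ≈ 2.2361, f(1.5) ≈ 2.3452, f(2.25) ≈ 2.5000, f(2.75) ≈ 2.5981, f(3) ≈ 2.6458.
Sum = Σ Δt_i · f(t_i).
Sum ≈ 8.7451.

8.7451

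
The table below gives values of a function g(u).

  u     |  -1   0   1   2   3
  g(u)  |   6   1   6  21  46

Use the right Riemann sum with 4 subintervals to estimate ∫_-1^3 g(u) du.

Δu = 1.
Sum = 1·[1 + 6 + 21 + 46] = 74.

74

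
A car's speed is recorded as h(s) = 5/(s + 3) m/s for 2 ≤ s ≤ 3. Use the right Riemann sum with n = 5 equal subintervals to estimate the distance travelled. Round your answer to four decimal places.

0.8951

Δs = (3 − 2)/5 = 0.2.
Right endpoints: 2.2, 2.4, 2.6, 2.8, 3.
h(2.2) = 25/26, h(2.4) = 25/27, h(2.6) = 25/28, h(2.8) = 25/29, h(3) = 5/6.
Sum = Δs · [h(2.2) + h(2.4) + h(2.6) + h(2.8) + h(3)].
Sum ≈ 0.8951.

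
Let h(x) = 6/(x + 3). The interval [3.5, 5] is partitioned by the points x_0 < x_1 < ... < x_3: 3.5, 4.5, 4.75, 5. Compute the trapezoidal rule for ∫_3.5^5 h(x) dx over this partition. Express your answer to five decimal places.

Subinterval widths: 1, 0.25, 0.25.
h(3.5) = 12/13, h(4.5) = 0.8, h(4.75) = 24/31, h(5) = 0.75.
On each subinterval the trapezoid contributes (Δx_i/2)·[h(x_{i-1}) + h(x_i)].
Sum ≈ 1.24884.

1.24884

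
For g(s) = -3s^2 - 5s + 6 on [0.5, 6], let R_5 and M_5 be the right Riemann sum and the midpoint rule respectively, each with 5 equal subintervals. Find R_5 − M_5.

-79.10375

R_5 = -349.69.
M_5 = -270.58625.
R_5 − M_5 = -79.10375.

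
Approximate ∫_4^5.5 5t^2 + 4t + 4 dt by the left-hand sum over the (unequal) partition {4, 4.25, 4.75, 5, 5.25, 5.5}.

192.5625

Subinterval widths: 0.25, 0.5, 0.25, 0.25, 0.25.
Left endpoints: 4, 4.25, 4.75, 5, 5.25.
f(4) = 100, f(4.25) = 111.3125, f(4.75) = 135.8125, f(5) = 149, f(5.25) = 162.8125.
Sum = Σ Δt_i · f(t_i).
Sum = 192.5625.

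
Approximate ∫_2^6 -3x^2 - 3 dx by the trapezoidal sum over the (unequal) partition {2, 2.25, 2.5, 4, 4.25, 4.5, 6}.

-223.40625

Subinterval widths: 0.25, 0.25, 1.5, 0.25, 0.25, 1.5.
f(2) = -15, f(2.25) = -18.1875, f(2.5) = -21.75, f(4) = -51, f(4.25) = -57.1875, f(4.5) = -63.75, f(6) = -111.
On each subinterval the trapezoid contributes (Δx_i/2)·[f(x_{i-1}) + f(x_i)].
Sum = -223.40625.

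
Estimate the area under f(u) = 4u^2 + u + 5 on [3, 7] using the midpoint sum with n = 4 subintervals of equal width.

Δu = (7 − 3)/4 = 1.
Midpoints: 3.5, 4.5, 5.5, 6.5.
f(3.5) = 57.5, f(4.5) = 90.5, f(5.5) = 131.5, f(6.5) = 180.5.
Sum = Δu · [f(3.5) + f(4.5) + f(5.5) + f(6.5)].
Sum = 460.

460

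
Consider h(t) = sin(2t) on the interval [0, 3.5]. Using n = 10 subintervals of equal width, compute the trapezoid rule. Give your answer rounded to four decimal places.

Δt = (3.5 − 0)/10 = 0.35.
h(0) ≈ 0.0000, h(0.35) ≈ 0.6442, h(0.7) ≈ 0.9854, h(1.05) ≈ 0.8632, h(1.4) ≈ 0.3350, h(1.75) ≈ -0.3508, h(2.1) ≈ -0.8716, h(2.45) ≈ -0.9825, h(2.8) ≈ -0.6313, h(3.15) ≈ 0.0168, h(3.5) ≈ 0.6570.
T_10 = (Δt/2)·[h(t_0) + 2h(t_1) + ... + 2h(t_{9}) + h(t_10)].
Sum ≈ 0.1180.

0.1180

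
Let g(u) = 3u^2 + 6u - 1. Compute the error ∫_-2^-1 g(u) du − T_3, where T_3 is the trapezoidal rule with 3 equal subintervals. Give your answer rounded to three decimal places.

-0.056

Exact integral: ∫_-2^-1 g(u) du = -3.
T_3 ≈ -2.94444.
Error ≈ -3 − (-2.94444) ≈ -0.056.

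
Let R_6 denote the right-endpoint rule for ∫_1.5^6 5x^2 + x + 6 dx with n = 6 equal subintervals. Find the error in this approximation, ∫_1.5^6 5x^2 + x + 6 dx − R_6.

Exact integral: ∫_1.5^6 f(x) dx = 398.25.
R_6 = 465.328125.
Error = 398.25 − 465.328125 = -67.078125.

-67.078125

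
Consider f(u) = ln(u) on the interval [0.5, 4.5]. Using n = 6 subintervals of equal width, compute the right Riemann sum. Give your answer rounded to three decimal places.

3.785

Δu = (4.5 − 0.5)/6 = 2/3.
Right endpoints: 7/6, 11/6, 2.5, 19/6, 23/6, 4.5.
f(7/6) ≈ 0.154, f(11/6) ≈ 0.606, f(2.5) ≈ 0.916, f(19/6) ≈ 1.153, f(23/6) ≈ 1.344, f(4.5) ≈ 1.504.
Sum = Δu · [f(7/6) + f(11/6) + f(2.5) + ...].
Sum ≈ 3.785.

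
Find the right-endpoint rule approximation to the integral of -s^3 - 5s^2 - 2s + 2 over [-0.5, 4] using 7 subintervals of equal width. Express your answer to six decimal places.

-229.603316

Δs = (4 − (-0.5))/7 = 9/14.
Right endpoints: 1/7, 11/14, 10/7, 29/14, 19/7, 47/14, 4.
f(1/7) = 552/343, f(11/14) = -8625/2744, f(10/7) = -4794/343, f(29/14) = -89139/2744, f(19/7) = -20670/343, f(47/14) = -271389/2744, f(4) = -150.
Sum = Δs · [f(1/7) + f(11/14) + f(10/7) + ...].
Sum ≈ -229.603316.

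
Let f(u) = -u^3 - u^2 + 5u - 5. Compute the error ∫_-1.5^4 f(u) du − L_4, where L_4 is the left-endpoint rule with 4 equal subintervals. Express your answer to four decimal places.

-28.6351

Exact integral: ∫_-1.5^4 f(u) du ≈ -78.317708.
L_4 ≈ -49.682617.
Error ≈ -78.317708 − (-49.682617) ≈ -28.6351.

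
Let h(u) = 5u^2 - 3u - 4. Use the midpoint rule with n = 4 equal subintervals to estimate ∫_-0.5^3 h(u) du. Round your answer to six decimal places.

Δu = (3 − (-0.5))/4 = 0.875.
Midpoints: -0.0625, 0.8125, 1.6875, 2.5625.
h(-0.0625) = -3.79296875, h(0.8125) = -3.13671875, h(1.6875) = 5.17578125, h(2.5625) = 21.14453125.
Sum = Δu · [h(-0.0625) + h(0.8125) + h(1.6875) + h(2.5625)].
Sum ≈ 16.966797.

16.966797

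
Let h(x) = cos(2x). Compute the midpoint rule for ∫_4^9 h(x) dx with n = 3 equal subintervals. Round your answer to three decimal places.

-1.457

Δx = (9 − 4)/3 = 5/3.
Midpoints: 29/6, 6.5, 49/6.
h(29/6) ≈ -0.971, h(6.5) ≈ 0.907, h(49/6) ≈ -0.811.
Sum = Δx · [h(29/6) + h(6.5) + h(49/6)].
Sum ≈ -1.457.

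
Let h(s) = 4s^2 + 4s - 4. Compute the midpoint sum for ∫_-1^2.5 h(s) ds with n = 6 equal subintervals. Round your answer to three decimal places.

18.270

Δs = (2.5 − (-1))/6 = 7/12.
Midpoints: -17/24, -0.125, 11/24, 25/24, 1.625, 53/24.
h(-17/24) = -695/144, h(-0.125) = -4.4375, h(11/24) = -191/144, h(25/24) = 649/144, h(1.625) = 13.0625, h(53/24) = 3505/144.
Sum = Δs · [h(-17/24) + h(-0.125) + h(11/24) + ...].
Sum ≈ 18.270.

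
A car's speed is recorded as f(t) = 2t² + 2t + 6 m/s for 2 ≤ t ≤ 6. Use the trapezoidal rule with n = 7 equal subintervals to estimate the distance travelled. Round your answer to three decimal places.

195.102

Δt = (6 − 2)/7 = 4/7.
f(2) = 18, f(18/7) = 1194/49, f(22/7) = 1570/49, f(26/7) = 2010/49, f(30/7) = 2514/49, f(34/7) = 3082/49, f(38/7) = 3714/49, f(6) = 90.
T_7 = (Δt/2)·[f(t_0) + 2f(t_1) + ... + 2f(t_{6}) + f(t_7)].
Sum ≈ 195.102.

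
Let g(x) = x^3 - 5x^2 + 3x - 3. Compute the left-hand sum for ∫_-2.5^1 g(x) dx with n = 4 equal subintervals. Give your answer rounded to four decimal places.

-82.1885

Δx = (1 − (-2.5))/4 = 0.875.
Left endpoints: -2.5, -1.625, -0.75, 0.125.
g(-2.5) = -57.375, g(-1.625) = -12989/512, g(-0.75) = -8.484375, g(0.125) = -1383/512.
Sum = Δx · [g(-2.5) + g(-1.625) + g(-0.75) + g(0.125)].
Sum ≈ -82.1885.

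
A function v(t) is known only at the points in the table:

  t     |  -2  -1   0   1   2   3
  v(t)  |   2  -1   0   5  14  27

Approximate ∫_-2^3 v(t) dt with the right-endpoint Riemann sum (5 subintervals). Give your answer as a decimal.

Δt = 1.
Sum = 1·[(-1) + 0 + 5 + 14 + 27] = 45.

45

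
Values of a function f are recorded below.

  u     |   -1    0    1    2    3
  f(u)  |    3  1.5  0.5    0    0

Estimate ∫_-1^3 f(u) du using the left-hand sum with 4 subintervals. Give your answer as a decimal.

Δu = 1.
Sum = 1·[3 + 1.5 + 0.5 + 0] = 5.

5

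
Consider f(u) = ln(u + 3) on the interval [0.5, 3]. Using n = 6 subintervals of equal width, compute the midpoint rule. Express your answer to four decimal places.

Δu = (3 − 0.5)/6 = 5/12.
Midpoints: 17/24, 1.125, 37/24, 47/24, 2.375, 67/24.
f(17/24) ≈ 1.3106, f(1.125) ≈ 1.4171, f(37/24) ≈ 1.5133, f(47/24) ≈ 1.6011, f(2.375) ≈ 1.6818, f(67/24) ≈ 1.7564.
Sum = Δu · [f(17/24) + f(1.125) + f(37/24) + ...].
Sum ≈ 3.8667.

3.8667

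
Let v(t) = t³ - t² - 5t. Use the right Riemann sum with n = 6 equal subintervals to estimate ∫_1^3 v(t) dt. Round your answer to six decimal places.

Δt = (3 − 1)/6 = 1/3.
Right endpoints: 4/3, 5/3, 2, 7/3, 8/3, 3.
v(4/3) = -164/27, v(5/3) = -175/27, v(2) = -6, v(7/3) = -119/27, v(8/3) = -40/27, v(3) = 3.
Sum = Δt · [v(4/3) + v(5/3) + v(2) + ...].
Sum ≈ -7.148148.

-7.148148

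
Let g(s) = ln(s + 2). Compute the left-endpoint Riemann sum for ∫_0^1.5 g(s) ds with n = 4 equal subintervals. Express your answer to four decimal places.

1.3909

Δs = (1.5 − 0)/4 = 0.375.
Left endpoints: 0, 0.375, 0.75, 1.125.
g(0) ≈ 0.6931, g(0.375) ≈ 0.8650, g(0.75) ≈ 1.0116, g(1.125) ≈ 1.1394.
Sum = Δs · [g(0) + g(0.375) + g(0.75) + g(1.125)].
Sum ≈ 1.3909.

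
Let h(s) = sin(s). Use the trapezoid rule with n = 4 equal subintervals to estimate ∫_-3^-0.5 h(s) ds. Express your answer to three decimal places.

-1.806

Δs = (-0.5 − (-3))/4 = 0.625.
h(-3) ≈ -0.141, h(-2.375) ≈ -0.694, h(-1.75) ≈ -0.984, h(-1.125) ≈ -0.902, h(-0.5) ≈ -0.479.
T_4 = (Δs/2)·[h(s_0) + 2h(s_1) + 2h(s_2) + 2h(s_3) + h(s_4)].
Sum ≈ -1.806.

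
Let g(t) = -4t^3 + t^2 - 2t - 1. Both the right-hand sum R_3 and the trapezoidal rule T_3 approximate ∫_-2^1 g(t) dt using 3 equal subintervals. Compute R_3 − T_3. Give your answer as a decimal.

R_3 = -1.
T_3 = 21.5.
R_3 − T_3 = -22.5.

-22.5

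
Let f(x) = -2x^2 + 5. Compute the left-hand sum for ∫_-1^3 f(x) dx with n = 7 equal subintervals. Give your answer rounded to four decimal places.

Δx = (3 − (-1))/7 = 4/7.
Left endpoints: -1, -3/7, 1/7, 5/7, 9/7, 13/7, 17/7.
f(-1) = 3, f(-3/7) = 227/49, f(1/7) = 243/49, f(5/7) = 195/49, f(9/7) = 83/49, f(13/7) = -93/49, f(17/7) = -333/49.
Sum = Δx · [f(-1) + f(-3/7) + f(1/7) + ...].
Sum ≈ 5.4694.

5.4694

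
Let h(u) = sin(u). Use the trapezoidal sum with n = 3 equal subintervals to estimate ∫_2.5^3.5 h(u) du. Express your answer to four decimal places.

Δu = (3.5 − 2.5)/3 = 1/3.
h(2.5) ≈ 0.5985, h(17/6) ≈ 0.3034, h(19/6) ≈ -0.0251, h(3.5) ≈ -0.3508.
T_3 = (Δu/2)·[h(u_0) + 2h(u_1) + 2h(u_2) + h(u_3)].
Sum ≈ 0.1341.

0.1341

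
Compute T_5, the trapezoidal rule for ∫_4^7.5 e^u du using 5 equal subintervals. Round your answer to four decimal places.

1824.4653

Δu = (7.5 − 4)/5 = 0.7.
f(4) ≈ 54.5982, f(4.7) ≈ 109.9472, f(5.4) ≈ 221.4064, f(6.1) ≈ 445.8578, f(6.8) ≈ 897.8473, f(7.5) ≈ 1808.0424.
T_5 = (Δu/2)·[f(u_0) + 2f(u_1) + ... + 2f(u_{4}) + f(u_5)].
Sum ≈ 1824.4653.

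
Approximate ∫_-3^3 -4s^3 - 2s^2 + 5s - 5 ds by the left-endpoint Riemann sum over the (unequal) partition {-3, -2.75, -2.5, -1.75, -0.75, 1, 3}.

29.4375

Subinterval widths: 0.25, 0.25, 0.75, 1, 1.75, 2.
Left endpoints: -3, -2.75, -2.5, -1.75, -0.75, 1.
f(-3) = 70, f(-2.75) = 49.3125, f(-2.5) = 32.5, f(-1.75) = 1.5625, f(-0.75) = -8.1875, f(1) = -6.
Sum = Σ Δs_i · f(s_i).
Sum = 29.4375.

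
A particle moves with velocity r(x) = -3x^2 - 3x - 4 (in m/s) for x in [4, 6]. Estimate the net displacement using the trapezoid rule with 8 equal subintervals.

-190.0625

Δx = (6 − 4)/8 = 0.25.
r(4) = -64, r(4.25) = -70.9375, r(4.5) = -78.25, r(4.75) = -85.9375, r(5) = -94, r(5.25) = -102.4375, r(5.5) = -111.25, r(5.75) = -120.4375, r(6) = -130.
T_8 = (Δx/2)·[r(x_0) + 2r(x_1) + ... + 2r(x_{7}) + r(x_8)].
Sum = -190.0625.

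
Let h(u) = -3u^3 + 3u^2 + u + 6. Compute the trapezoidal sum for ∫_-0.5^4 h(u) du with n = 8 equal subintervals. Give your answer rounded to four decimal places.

Δu = (4 − (-0.5))/8 = 0.5625.
h(-0.5) = 6.625, h(0.0625) = 24877/4096, h(0.625) = 3617/512, h(1.1875) = 26191/4096, h(1.75) = 0.859375, h(2.3125) = -52199/4096, h(2.875) = -19261/512, h(3.4375) = -315269/4096, h(4) = -134.
T_8 = (Δu/2)·[h(u_0) + 2h(u_1) + ... + 2h(u_{7}) + h(u_8)].
Sum ≈ -95.9788.

-95.9788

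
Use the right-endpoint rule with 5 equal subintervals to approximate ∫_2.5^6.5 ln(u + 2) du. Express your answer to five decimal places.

Δu = (6.5 − 2.5)/5 = 0.8.
Right endpoints: 3.3, 4.1, 4.9, 5.7, 6.5.
f(3.3) ≈ 1.66771, f(4.1) ≈ 1.80829, f(4.9) ≈ 1.93152, f(5.7) ≈ 2.04122, f(6.5) ≈ 2.14007.
Sum = Δu · [f(3.3) + f(4.1) + f(4.9) + f(5.7) + f(6.5)].
Sum ≈ 7.67104.

7.67104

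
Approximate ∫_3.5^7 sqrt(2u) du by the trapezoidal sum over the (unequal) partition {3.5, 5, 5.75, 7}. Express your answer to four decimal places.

11.2716

Subinterval widths: 1.5, 0.75, 1.25.
f(3.5) ≈ 2.6458, f(5) ≈ 3.1623, f(5.75) ≈ 3.3912, f(7) ≈ 3.7417.
On each subinterval the trapezoid contributes (Δu_i/2)·[f(u_{i-1}) + f(u_i)].
Sum ≈ 11.2716.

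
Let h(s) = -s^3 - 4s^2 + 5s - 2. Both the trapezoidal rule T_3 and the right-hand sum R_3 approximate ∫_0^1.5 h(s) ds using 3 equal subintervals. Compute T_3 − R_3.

1.21875

T_3 = -3.53125.
R_3 = -4.75.
T_3 − R_3 = 1.21875.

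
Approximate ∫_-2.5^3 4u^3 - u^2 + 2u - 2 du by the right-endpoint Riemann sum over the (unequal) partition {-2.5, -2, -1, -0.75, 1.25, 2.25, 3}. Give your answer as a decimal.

Subinterval widths: 0.5, 1, 0.25, 2, 1, 0.75.
Right endpoints: -2, -1, -0.75, 1.25, 2.25, 3.
f(-2) = -42, f(-1) = -9, f(-0.75) = -5.75, f(1.25) = 6.75, f(2.25) = 43, f(3) = 103.
Sum = Σ Δu_i · f(u_i).
Sum = 102.3125.

102.3125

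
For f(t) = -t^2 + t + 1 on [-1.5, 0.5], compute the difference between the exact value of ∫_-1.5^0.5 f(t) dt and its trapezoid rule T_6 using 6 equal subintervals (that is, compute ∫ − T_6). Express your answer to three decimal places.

0.037

Exact integral: ∫_-1.5^0.5 f(t) dt ≈ -0.16667.
T_6 ≈ -0.20370.
Error ≈ -0.16667 − (-0.20370) ≈ 0.037.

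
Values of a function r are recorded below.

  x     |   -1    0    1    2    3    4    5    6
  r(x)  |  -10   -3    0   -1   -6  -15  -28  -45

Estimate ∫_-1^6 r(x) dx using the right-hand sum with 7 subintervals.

-98

Δx = 1.
Sum = 1·[(-3) + 0 + (-1) + (-6) + (-15) + (-28) + (-45)] = -98.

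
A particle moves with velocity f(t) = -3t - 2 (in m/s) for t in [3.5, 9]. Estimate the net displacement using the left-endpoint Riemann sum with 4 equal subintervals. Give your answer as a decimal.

Δt = (9 − 3.5)/4 = 1.375.
Left endpoints: 3.5, 4.875, 6.25, 7.625.
f(3.5) = -12.5, f(4.875) = -16.625, f(6.25) = -20.75, f(7.625) = -24.875.
Sum = Δt · [f(3.5) + f(4.875) + f(6.25) + f(7.625)].
Sum = -102.78125.

-102.78125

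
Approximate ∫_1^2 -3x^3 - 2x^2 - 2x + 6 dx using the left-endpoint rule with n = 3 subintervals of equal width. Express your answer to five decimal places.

-8.37037

Δx = (2 − 1)/3 = 1/3.
Left endpoints: 1, 4/3, 5/3.
f(1) = -1, f(4/3) = -22/3, f(5/3) = -151/9.
Sum = Δx · [f(1) + f(4/3) + f(5/3)].
Sum ≈ -8.37037.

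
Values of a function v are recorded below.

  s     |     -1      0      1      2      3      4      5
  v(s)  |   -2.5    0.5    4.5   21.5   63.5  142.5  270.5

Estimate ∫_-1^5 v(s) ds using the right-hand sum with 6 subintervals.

503

Δs = 1.
Sum = 1·[0.5 + 4.5 + 21.5 + 63.5 + 142.5 + 270.5] = 503.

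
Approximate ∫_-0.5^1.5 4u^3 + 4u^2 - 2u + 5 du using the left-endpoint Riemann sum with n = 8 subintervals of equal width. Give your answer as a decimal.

15.625

Δu = (1.5 − (-0.5))/8 = 0.25.
Left endpoints: -0.5, -0.25, 0, 0.25, 0.5, 0.75, 1, 1.25.
f(-0.5) = 6.5, f(-0.25) = 5.6875, f(0) = 5, f(0.25) = 4.8125, f(0.5) = 5.5, f(0.75) = 7.4375, f(1) = 11, f(1.25) = 16.5625.
Sum = Δu · [f(-0.5) + f(-0.25) + f(0) + ...].
Sum = 15.625.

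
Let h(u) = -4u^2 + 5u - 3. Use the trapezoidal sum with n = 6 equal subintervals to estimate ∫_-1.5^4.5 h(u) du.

Δu = (4.5 − (-1.5))/6 = 1.
h(-1.5) = -19.5, h(-0.5) = -6.5, h(0.5) = -1.5, h(1.5) = -4.5, h(2.5) = -15.5, h(3.5) = -34.5, h(4.5) = -61.5.
T_6 = (Δu/2)·[h(u_0) + 2h(u_1) + ... + 2h(u_{5}) + h(u_6)].
Sum = -103.

-103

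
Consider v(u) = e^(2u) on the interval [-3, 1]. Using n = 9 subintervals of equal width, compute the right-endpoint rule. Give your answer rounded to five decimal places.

5.57479

Δu = (1 − (-3))/9 = 4/9.
Right endpoints: -23/9, -19/9, -5/3, -11/9, -7/9, -1/3, 1/9, 5/9, 1.
v(-23/9) ≈ 0.00603, v(-19/9) ≈ 0.01467, v(-5/3) ≈ 0.03567, v(-11/9) ≈ 0.08677, v(-7/9) ≈ 0.21107, v(-1/3) ≈ 0.51342, v(1/9) ≈ 1.24885, v(5/9) ≈ 3.03773, v(1) ≈ 7.38906.
Sum = Δu · [v(-23/9) + v(-19/9) + v(-5/3) + ...].
Sum ≈ 5.57479.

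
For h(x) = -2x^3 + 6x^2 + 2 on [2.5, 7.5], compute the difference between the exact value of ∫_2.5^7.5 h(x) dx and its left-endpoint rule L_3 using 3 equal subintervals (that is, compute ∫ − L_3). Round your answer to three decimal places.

-371.528

Exact integral: ∫_2.5^7.5 h(x) dx = -740.
L_3 ≈ -368.47222.
Error ≈ -740 − (-368.47222) ≈ -371.528.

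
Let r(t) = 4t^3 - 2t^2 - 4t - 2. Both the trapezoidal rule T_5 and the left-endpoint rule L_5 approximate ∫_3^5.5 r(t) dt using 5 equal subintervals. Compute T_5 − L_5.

126.25

T_5 = 698.75.
L_5 = 572.5.
T_5 − L_5 = 126.25.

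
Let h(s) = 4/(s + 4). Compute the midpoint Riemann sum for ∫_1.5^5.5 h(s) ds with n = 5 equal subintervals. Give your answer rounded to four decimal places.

2.1838

Δs = (5.5 − 1.5)/5 = 0.8.
Midpoints: 1.9, 2.7, 3.5, 4.3, 5.1.
h(1.9) = 40/59, h(2.7) = 40/67, h(3.5) = 8/15, h(4.3) = 40/83, h(5.1) = 40/91.
Sum = Δs · [h(1.9) + h(2.7) + h(3.5) + h(4.3) + h(5.1)].
Sum ≈ 2.1838.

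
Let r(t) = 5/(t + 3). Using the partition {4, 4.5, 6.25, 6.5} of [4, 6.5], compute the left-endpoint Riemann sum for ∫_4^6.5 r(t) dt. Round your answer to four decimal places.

Subinterval widths: 0.5, 1.75, 0.25.
Left endpoints: 4, 4.5, 6.25.
r(4) = 5/7, r(4.5) = 2/3, r(6.25) = 20/37.
Sum = Σ Δt_i · r(t_i).
Sum ≈ 1.6589.

1.6589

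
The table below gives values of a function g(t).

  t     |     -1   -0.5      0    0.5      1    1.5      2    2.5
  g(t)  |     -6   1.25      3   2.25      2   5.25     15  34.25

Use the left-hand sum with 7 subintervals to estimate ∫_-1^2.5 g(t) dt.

Δt = 0.5.
Sum = 0.5·[(-6) + 1.25 + 3 + 2.25 + 2 + 5.25 + 15] = 11.375.

11.375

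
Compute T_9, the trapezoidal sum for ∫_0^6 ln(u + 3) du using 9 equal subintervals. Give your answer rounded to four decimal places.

Δu = (6 − 0)/9 = 2/3.
f(0) ≈ 1.0986, f(2/3) ≈ 1.2993, f(4/3) ≈ 1.4663, f(2) ≈ 1.6094, f(8/3) ≈ 1.7346, f(10/3) ≈ 1.8458, f(4) ≈ 1.9459, f(14/3) ≈ 2.0369, f(16/3) ≈ 2.1203, f(6) ≈ 2.1972.
T_9 = (Δu/2)·[f(u_0) + 2f(u_1) + ... + 2f(u_{8}) + f(u_9)].
Sum ≈ 10.4710.

10.4710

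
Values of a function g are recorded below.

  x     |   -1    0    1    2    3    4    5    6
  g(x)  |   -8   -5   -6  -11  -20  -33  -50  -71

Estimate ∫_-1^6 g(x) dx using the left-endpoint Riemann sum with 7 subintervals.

-133

Δx = 1.
Sum = 1·[(-8) + (-5) + (-6) + (-11) + (-20) + (-33) + (-50)] = -133.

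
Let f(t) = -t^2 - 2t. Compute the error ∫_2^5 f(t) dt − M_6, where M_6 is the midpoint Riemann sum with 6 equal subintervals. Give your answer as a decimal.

-0.0625

Exact integral: ∫_2^5 f(t) dt = -60.
M_6 = -59.9375.
Error = -60 − (-59.9375) = -0.0625.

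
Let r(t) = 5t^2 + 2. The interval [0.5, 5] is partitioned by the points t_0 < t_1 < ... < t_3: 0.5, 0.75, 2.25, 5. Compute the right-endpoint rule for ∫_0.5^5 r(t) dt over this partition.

391.421875

Subinterval widths: 0.25, 1.5, 2.75.
Right endpoints: 0.75, 2.25, 5.
r(0.75) = 4.8125, r(2.25) = 27.3125, r(5) = 127.
Sum = Σ Δt_i · r(t_i).
Sum = 391.421875.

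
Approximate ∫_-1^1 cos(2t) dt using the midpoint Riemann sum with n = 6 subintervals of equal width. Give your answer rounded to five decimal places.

0.92636

Δt = (1 − (-1))/6 = 1/3.
Midpoints: -5/6, -0.5, -1/6, 1/6, 0.5, 5/6.
f(-5/6) ≈ -0.09572, f(-0.5) ≈ 0.54030, f(-1/6) ≈ 0.94496, f(1/6) ≈ 0.94496, f(0.5) ≈ 0.54030, f(5/6) ≈ -0.09572.
Sum = Δt · [f(-5/6) + f(-0.5) + f(-1/6) + ...].
Sum ≈ 0.92636.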